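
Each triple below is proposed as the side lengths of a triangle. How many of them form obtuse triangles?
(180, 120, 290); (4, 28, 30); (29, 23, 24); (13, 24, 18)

3

(180,120,290): 120²+180² = 46800 < 84100 = 290² → obtuse
(4,28,30): 4²+28² = 800 < 900 = 30² → obtuse
(29,23,24): 23²+24² = 1105 > 841 = 29² → acute
(13,24,18): 13²+18² = 493 < 576 = 24² → obtuse
3 of the 4 are obtuse.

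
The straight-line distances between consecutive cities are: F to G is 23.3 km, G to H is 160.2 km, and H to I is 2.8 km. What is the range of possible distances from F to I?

134.1 ≤ FI ≤ 186.3 km

The maximum is all hops collinear in one direction: 23.3 + 160.2 + 2.8 = 186.3.
The longest hop is 160.2; the others sum to 26.1. Folding the others back against it leaves at least 160.2 − 26.1 = 134.1.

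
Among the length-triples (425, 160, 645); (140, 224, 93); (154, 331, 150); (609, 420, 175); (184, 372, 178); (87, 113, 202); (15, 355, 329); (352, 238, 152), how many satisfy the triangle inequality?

2

(160,425,645): 160+425 ≤ 645 → not valid
(93,140,224): 93+140 > 224 → valid
(150,154,331): 150+154 ≤ 331 → not valid
(175,420,609): 175+420 ≤ 609 → not valid
(178,184,372): 178+184 ≤ 372 → not valid
(87,113,202): 87+113 ≤ 202 → not valid
(15,329,355): 15+329 ≤ 355 → not valid
(152,238,352): 152+238 > 352 → valid
2 of the 8 triples form a triangle.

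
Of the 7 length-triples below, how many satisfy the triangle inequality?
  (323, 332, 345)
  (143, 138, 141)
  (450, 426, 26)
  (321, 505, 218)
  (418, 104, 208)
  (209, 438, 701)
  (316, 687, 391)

5

(323,332,345): 323+332 > 345 → valid
(138,141,143): 138+141 > 143 → valid
(26,426,450): 26+426 > 450 → valid
(218,321,505): 218+321 > 505 → valid
(104,208,418): 104+208 ≤ 418 → not valid
(209,438,701): 209+438 ≤ 701 → not valid
(316,391,687): 316+391 > 687 → valid
5 of the 7 triples form a triangle.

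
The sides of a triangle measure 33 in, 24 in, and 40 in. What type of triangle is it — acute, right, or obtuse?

acute

Compare the square of the longest side to the sum of squares of the other two: 24² + 33² = 1665 > 1600 = 40².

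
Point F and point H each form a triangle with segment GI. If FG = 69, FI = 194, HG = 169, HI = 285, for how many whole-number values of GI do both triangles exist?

From triangle FGI: 125 < GI < 263.
From triangle HGI: 116 < GI < 454.
Intersection: 125 < GI < 263, so integers 126 through 262: 137 values.

137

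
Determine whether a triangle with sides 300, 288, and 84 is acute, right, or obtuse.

Compare the square of the longest side to the sum of squares of the other two: 84² + 288² = 90000 = 300².

right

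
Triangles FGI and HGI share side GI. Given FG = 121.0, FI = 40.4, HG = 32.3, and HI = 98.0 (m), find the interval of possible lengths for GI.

From triangle FGI: |121.0 − 40.4| < GI < 121.0 + 40.4, i.e. 80.6 < GI < 161.4.
From triangle HGI: 65.7 < GI < 130.3.
Both must hold, so GI lies in the intersection.

80.6 < GI < 130.3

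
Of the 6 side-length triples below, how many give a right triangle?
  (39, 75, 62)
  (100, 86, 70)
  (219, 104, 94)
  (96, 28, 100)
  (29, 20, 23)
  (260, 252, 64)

(39,75,62): 39²+62² = 5365 < 5625 = 75² → obtuse
(100,86,70): 70²+86² = 12296 > 10000 = 100² → acute
(219,104,94): 94+104 ≤ 219, not a triangle
(96,28,100): 28²+96² = 10000 = 100² → right
(29,20,23): 20²+23² = 929 > 841 = 29² → acute
(260,252,64): 64²+252² = 67600 = 260² → right
2 of the 6 are right.

2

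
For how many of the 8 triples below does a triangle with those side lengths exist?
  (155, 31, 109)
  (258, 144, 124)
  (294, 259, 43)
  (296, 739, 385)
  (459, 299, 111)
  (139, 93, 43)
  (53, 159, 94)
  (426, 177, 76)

(31,109,155): 31+109 ≤ 155 → not valid
(124,144,258): 124+144 > 258 → valid
(43,259,294): 43+259 > 294 → valid
(296,385,739): 296+385 ≤ 739 → not valid
(111,299,459): 111+299 ≤ 459 → not valid
(43,93,139): 43+93 ≤ 139 → not valid
(53,94,159): 53+94 ≤ 159 → not valid
(76,177,426): 76+177 ≤ 426 → not valid
2 of the 8 triples form a triangle.

2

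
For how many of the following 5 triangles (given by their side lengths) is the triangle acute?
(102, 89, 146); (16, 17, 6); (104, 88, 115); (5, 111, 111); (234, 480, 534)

3

(102,89,146): 89²+102² = 18325 < 21316 = 146² → obtuse
(16,17,6): 6²+16² = 292 > 289 = 17² → acute
(104,88,115): 88²+104² = 18560 > 13225 = 115² → acute
(5,111,111): 5²+111² = 12346 > 12321 = 111² → acute
(234,480,534): 234²+480² = 285156 = 534² → right
3 of the 5 are acute.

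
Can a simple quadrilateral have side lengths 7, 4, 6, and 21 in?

For a quadrilateral, each side must be shorter than the sum of the others.
Here the longest side is 21, but the remaining 3 sides sum to only 17.

No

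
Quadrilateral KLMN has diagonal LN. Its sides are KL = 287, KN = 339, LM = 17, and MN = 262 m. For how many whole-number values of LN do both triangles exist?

33

From triangle KLN: 52 < LN < 626.
From triangle MLN: 245 < LN < 279.
Intersection: 245 < LN < 279, so integers 246 through 278: 33 values.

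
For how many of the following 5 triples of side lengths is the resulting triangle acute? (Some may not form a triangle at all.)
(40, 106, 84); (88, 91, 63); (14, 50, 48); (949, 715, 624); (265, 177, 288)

2

(40,106,84): 40²+84² = 8656 < 11236 = 106² → obtuse
(88,91,63): 63²+88² = 11713 > 8281 = 91² → acute
(14,50,48): 14²+48² = 2500 = 50² → right
(949,715,624): 624²+715² = 900601 = 949² → right
(265,177,288): 177²+265² = 101554 > 82944 = 288² → acute
2 of the 5 are acute.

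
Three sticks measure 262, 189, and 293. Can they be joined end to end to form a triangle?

Yes

The longest side is 293, and the other two sum to 451.
Since 451 > 293, the triangle inequality holds.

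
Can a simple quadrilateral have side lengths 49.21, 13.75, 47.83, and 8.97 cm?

Yes

A quadrilateral exists iff every side is shorter than the sum of the others — equivalently, the longest side is less than the sum of the rest.
Longest side 49.21 < 70.55 (sum of the remaining 3), so yes.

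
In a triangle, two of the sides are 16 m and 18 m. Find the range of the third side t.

By the triangle inequality, t must be less than 16 + 18 = 34 and greater than |16 − 18| = 2.

2 < t < 34 (m)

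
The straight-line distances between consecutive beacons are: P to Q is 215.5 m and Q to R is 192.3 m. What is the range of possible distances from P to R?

23.2 ≤ PR ≤ 407.8 m

By the triangle inequality, |215.5 − 192.3| ≤ PR ≤ 215.5 + 192.3.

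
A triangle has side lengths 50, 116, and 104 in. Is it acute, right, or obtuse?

obtuse

Compare the square of the longest side to the sum of squares of the other two: 50² + 104² = 13316 < 13456 = 116².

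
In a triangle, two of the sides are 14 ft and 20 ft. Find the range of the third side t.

6 < t < 34 (ft)

By the triangle inequality, t must be less than 14 + 20 = 34 and greater than |14 − 20| = 6.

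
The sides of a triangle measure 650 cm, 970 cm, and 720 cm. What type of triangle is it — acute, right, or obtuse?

Compare the square of the longest side to the sum of squares of the other two: 650² + 720² = 940900 = 970².

right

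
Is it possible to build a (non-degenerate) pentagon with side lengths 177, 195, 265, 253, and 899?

No

For a pentagon, each side must be shorter than the sum of the others.
Here the longest side is 899, but the remaining 4 sides sum to only 890.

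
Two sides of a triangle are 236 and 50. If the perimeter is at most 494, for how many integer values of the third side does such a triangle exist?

Triangle inequality: 186 < x < 286. Perimeter ≤ 494 gives x ≤ 494 − 236 − 50 = 208.
So 186 < x ≤ 208; integers 187 through 208: 22 values.

22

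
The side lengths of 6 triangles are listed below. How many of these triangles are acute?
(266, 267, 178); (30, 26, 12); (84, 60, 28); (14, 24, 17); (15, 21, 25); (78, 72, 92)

3

(266,267,178): 178²+266² = 102440 > 71289 = 267² → acute
(30,26,12): 12²+26² = 820 < 900 = 30² → obtuse
(84,60,28): 28²+60² = 4384 < 7056 = 84² → obtuse
(14,24,17): 14²+17² = 485 < 576 = 24² → obtuse
(15,21,25): 15²+21² = 666 > 625 = 25² → acute
(78,72,92): 72²+78² = 11268 > 8464 = 92² → acute
3 of the 6 are acute.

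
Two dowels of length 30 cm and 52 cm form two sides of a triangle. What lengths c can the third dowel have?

By the triangle inequality, c must be less than 30 + 52 = 82 and greater than |30 − 52| = 22.

22 < c < 82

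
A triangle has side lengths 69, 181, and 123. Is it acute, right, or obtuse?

obtuse

Compare the square of the longest side to the sum of squares of the other two: 69² + 123² = 19890 < 32761 = 181².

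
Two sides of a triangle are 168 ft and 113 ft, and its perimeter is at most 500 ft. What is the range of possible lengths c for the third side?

Triangle inequality alone gives 55 < c < 281.
The perimeter condition gives c ≤ 500 − 168 − 113 = 219.
Intersecting the two: 55 < c ≤ 219.

55 < c ≤ 219 ft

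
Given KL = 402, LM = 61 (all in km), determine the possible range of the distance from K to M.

By the triangle inequality, |402 − 61| ≤ KM ≤ 402 + 61.

341 ≤ KM ≤ 463 km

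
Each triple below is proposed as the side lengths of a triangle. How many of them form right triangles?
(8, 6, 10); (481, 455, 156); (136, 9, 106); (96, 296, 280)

3

(8,6,10): 6²+8² = 100 = 10² → right
(481,455,156): 156²+455² = 231361 = 481² → right
(136,9,106): 9+106 ≤ 136, not a triangle
(96,296,280): 96²+280² = 87616 = 296² → right
3 of the 4 are right.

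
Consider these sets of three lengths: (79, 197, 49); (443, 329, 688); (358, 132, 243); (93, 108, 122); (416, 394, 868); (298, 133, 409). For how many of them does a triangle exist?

4

(49,79,197): 49+79 ≤ 197 → not valid
(329,443,688): 329+443 > 688 → valid
(132,243,358): 132+243 > 358 → valid
(93,108,122): 93+108 > 122 → valid
(394,416,868): 394+416 ≤ 868 → not valid
(133,298,409): 133+298 > 409 → valid
4 of the 6 triples form a triangle.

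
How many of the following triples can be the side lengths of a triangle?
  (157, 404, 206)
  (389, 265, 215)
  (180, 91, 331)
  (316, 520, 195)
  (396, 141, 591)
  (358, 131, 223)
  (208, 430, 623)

(157,206,404): 157+206 ≤ 404 → not valid
(215,265,389): 215+265 > 389 → valid
(91,180,331): 91+180 ≤ 331 → not valid
(195,316,520): 195+316 ≤ 520 → not valid
(141,396,591): 141+396 ≤ 591 → not valid
(131,223,358): 131+223 ≤ 358 → not valid
(208,430,623): 208+430 > 623 → valid
2 of the 7 triples form a triangle.

2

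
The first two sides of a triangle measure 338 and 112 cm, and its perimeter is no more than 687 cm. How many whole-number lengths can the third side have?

11

Triangle inequality: 226 < x < 450. Perimeter ≤ 687 gives x ≤ 687 − 338 − 112 = 237.
So 226 < x ≤ 237; integers 227 through 237: 11 values.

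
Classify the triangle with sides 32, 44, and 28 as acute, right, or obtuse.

Compare the square of the longest side to the sum of squares of the other two: 28² + 32² = 1808 < 1936 = 44².

obtuse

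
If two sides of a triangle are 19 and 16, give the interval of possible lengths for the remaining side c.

3 < c < 35

By the triangle inequality, c must be less than 19 + 16 = 35 and greater than |19 − 16| = 3.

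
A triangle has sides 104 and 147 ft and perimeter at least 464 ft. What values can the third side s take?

213 ≤ s < 251

Triangle inequality alone gives 43 < s < 251.
The perimeter condition gives s ≥ 464 − 104 − 147 = 213.
Intersecting the two: 213 ≤ s < 251.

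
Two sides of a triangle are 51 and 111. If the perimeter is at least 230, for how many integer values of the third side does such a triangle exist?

Triangle inequality: 60 < x < 162. Perimeter ≥ 230 gives x ≥ 230 − 51 − 111 = 68.
So 68 ≤ x < 162; integers 68 through 161: 94 values.

94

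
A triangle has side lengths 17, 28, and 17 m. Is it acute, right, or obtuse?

Compare the square of the longest side to the sum of squares of the other two: 17² + 17² = 578 < 784 = 28².

obtuse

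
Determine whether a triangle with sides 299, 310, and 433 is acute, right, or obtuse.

obtuse

Compare the square of the longest side to the sum of squares of the other two: 299² + 310² = 185501 < 187489 = 433².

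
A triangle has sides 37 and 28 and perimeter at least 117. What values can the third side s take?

52 ≤ s < 65

Triangle inequality alone gives 9 < s < 65.
The perimeter condition gives s ≥ 117 − 37 − 28 = 52.
Intersecting the two: 52 ≤ s < 65.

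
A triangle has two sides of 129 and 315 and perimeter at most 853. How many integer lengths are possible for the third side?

Triangle inequality: 186 < x < 444. Perimeter ≤ 853 gives x ≤ 853 − 129 − 315 = 409.
So 186 < x ≤ 409; integers 187 through 409: 223 values.

223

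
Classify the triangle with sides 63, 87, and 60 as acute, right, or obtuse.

Compare the square of the longest side to the sum of squares of the other two: 60² + 63² = 7569 = 87².

right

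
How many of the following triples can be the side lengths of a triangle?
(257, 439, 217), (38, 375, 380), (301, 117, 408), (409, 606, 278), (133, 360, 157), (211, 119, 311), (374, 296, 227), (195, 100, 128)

7

(217,257,439): 217+257 > 439 → valid
(38,375,380): 38+375 > 380 → valid
(117,301,408): 117+301 > 408 → valid
(278,409,606): 278+409 > 606 → valid
(133,157,360): 133+157 ≤ 360 → not valid
(119,211,311): 119+211 > 311 → valid
(227,296,374): 227+296 > 374 → valid
(100,128,195): 100+128 > 195 → valid
7 of the 8 triples form a triangle.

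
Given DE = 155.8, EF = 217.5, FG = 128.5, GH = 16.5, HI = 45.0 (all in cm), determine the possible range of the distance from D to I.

0 ≤ DI ≤ 563.3 cm

The maximum is all hops collinear in one direction: 155.8 + 217.5 + 128.5 + 16.5 + 45.0 = 563.3.
The longest hop is 217.5; the others sum to 345.8. Since 217.5 ≤ 345.8, the path can fold back on itself completely, so the minimum distance is 0.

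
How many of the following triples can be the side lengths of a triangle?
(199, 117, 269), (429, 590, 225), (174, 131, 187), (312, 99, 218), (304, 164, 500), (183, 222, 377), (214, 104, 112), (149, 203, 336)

7

(117,199,269): 117+199 > 269 → valid
(225,429,590): 225+429 > 590 → valid
(131,174,187): 131+174 > 187 → valid
(99,218,312): 99+218 > 312 → valid
(164,304,500): 164+304 ≤ 500 → not valid
(183,222,377): 183+222 > 377 → valid
(104,112,214): 104+112 > 214 → valid
(149,203,336): 149+203 > 336 → valid
7 of the 8 triples form a triangle.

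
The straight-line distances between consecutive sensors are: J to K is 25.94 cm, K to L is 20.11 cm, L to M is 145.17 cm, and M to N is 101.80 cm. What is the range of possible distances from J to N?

The maximum is all hops collinear in one direction: 25.94 + 20.11 + 145.17 + 101.80 = 293.02.
The longest hop is 145.17; the others sum to 147.85. Since 145.17 ≤ 147.85, the path can fold back on itself completely, so the minimum distance is 0.

0 ≤ JN ≤ 293.02 cm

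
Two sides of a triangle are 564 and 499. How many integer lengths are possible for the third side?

997

The third side lies in the open interval (65, 1063).
Integers from 66 to 1062 inclusive: 1062 − 66 + 1 = 997.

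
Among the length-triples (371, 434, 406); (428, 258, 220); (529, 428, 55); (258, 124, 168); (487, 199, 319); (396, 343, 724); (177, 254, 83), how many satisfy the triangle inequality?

6

(371,406,434): 371+406 > 434 → valid
(220,258,428): 220+258 > 428 → valid
(55,428,529): 55+428 ≤ 529 → not valid
(124,168,258): 124+168 > 258 → valid
(199,319,487): 199+319 > 487 → valid
(343,396,724): 343+396 > 724 → valid
(83,177,254): 83+177 > 254 → valid
6 of the 7 triples form a triangle.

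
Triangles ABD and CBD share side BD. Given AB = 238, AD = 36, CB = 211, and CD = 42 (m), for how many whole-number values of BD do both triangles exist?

From triangle ABD: 202 < BD < 274.
From triangle CBD: 169 < BD < 253.
Intersection: 202 < BD < 253, so integers 203 through 252: 50 values.

50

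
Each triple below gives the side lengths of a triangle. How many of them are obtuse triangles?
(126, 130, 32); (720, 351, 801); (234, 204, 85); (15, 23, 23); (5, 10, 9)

(126,130,32): 32²+126² = 16900 = 130² → right
(720,351,801): 351²+720² = 641601 = 801² → right
(234,204,85): 85²+204² = 48841 < 54756 = 234² → obtuse
(15,23,23): 15²+23² = 754 > 529 = 23² → acute
(5,10,9): 5²+9² = 106 > 100 = 10² → acute
1 of the 5 is obtuse.

1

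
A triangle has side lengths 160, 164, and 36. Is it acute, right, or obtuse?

Compare the square of the longest side to the sum of squares of the other two: 36² + 160² = 26896 = 164².

right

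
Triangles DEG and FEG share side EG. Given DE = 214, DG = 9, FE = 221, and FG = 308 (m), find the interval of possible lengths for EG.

205 < EG < 223

From triangle DEG: |214 − 9| < EG < 214 + 9, i.e. 205 < EG < 223.
From triangle FEG: 87 < EG < 529.
Both must hold, so EG lies in the intersection.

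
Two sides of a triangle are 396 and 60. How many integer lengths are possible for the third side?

119

The third side lies in the open interval (336, 456).
Integers from 337 to 455 inclusive: 455 − 337 + 1 = 119.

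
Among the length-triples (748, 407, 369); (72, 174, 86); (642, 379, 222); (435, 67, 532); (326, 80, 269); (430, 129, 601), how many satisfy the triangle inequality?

(369,407,748): 369+407 > 748 → valid
(72,86,174): 72+86 ≤ 174 → not valid
(222,379,642): 222+379 ≤ 642 → not valid
(67,435,532): 67+435 ≤ 532 → not valid
(80,269,326): 80+269 > 326 → valid
(129,430,601): 129+430 ≤ 601 → not valid
2 of the 6 triples form a triangle.

2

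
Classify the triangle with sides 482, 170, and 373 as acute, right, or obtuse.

obtuse

Compare the square of the longest side to the sum of squares of the other two: 170² + 373² = 168029 < 232324 = 482².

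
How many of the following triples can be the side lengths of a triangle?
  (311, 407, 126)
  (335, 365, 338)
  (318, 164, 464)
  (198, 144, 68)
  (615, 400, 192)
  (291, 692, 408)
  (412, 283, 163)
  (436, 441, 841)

(126,311,407): 126+311 > 407 → valid
(335,338,365): 335+338 > 365 → valid
(164,318,464): 164+318 > 464 → valid
(68,144,198): 68+144 > 198 → valid
(192,400,615): 192+400 ≤ 615 → not valid
(291,408,692): 291+408 > 692 → valid
(163,283,412): 163+283 > 412 → valid
(436,441,841): 436+441 > 841 → valid
7 of the 8 triples form a triangle.

7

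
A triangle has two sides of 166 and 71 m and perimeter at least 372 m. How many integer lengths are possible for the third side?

102

Triangle inequality: 95 < x < 237. Perimeter ≥ 372 gives x ≥ 372 − 166 − 71 = 135.
So 135 ≤ x < 237; integers 135 through 236: 102 values.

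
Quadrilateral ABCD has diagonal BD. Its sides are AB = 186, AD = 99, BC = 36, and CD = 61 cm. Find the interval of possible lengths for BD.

87 < BD < 97

From triangle ABD: |186 − 99| < BD < 186 + 99, i.e. 87 < BD < 285.
From triangle CBD: 25 < BD < 97.
Both must hold, so BD lies in the intersection.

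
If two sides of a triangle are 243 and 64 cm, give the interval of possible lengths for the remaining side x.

179 < x < 307

By the triangle inequality, x must be less than 243 + 64 = 307 and greater than |243 − 64| = 179.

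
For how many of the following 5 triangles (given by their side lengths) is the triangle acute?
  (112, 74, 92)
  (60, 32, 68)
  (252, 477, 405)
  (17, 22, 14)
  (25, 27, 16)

(112,74,92): 74²+92² = 13940 > 12544 = 112² → acute
(60,32,68): 32²+60² = 4624 = 68² → right
(252,477,405): 252²+405² = 227529 = 477² → right
(17,22,14): 14²+17² = 485 > 484 = 22² → acute
(25,27,16): 16²+25² = 881 > 729 = 27² → acute
3 of the 5 are acute.

3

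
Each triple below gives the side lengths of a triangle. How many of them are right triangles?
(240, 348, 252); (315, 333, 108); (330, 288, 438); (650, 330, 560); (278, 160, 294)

(240,348,252): 240²+252² = 121104 = 348² → right
(315,333,108): 108²+315² = 110889 = 333² → right
(330,288,438): 288²+330² = 191844 = 438² → right
(650,330,560): 330²+560² = 422500 = 650² → right
(278,160,294): 160²+278² = 102884 > 86436 = 294² → acute
4 of the 5 are right.

4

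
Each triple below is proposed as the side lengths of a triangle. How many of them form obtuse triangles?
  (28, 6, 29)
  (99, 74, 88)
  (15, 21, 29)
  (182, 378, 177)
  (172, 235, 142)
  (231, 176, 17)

3

(28,6,29): 6²+28² = 820 < 841 = 29² → obtuse
(99,74,88): 74²+88² = 13220 > 9801 = 99² → acute
(15,21,29): 15²+21² = 666 < 841 = 29² → obtuse
(182,378,177): 177+182 ≤ 378, not a triangle
(172,235,142): 142²+172² = 49748 < 55225 = 235² → obtuse
(231,176,17): 17+176 ≤ 231, not a triangle
3 of the 6 are obtuse.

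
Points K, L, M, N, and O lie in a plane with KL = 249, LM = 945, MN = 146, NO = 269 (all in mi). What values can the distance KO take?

281 ≤ KO ≤ 1609 mi

The maximum is all hops collinear in one direction: 249 + 945 + 146 + 269 = 1609.
The longest hop is 945; the others sum to 664. Folding the others back against it leaves at least 945 − 664 = 281.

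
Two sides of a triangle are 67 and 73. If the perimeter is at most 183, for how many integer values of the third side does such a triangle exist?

37

Triangle inequality: 6 < x < 140. Perimeter ≤ 183 gives x ≤ 183 − 67 − 73 = 43.
So 6 < x ≤ 43; integers 7 through 43: 37 values.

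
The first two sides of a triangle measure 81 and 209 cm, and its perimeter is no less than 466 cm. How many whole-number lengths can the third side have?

Triangle inequality: 128 < x < 290. Perimeter ≥ 466 gives x ≥ 466 − 81 − 209 = 176.
So 176 ≤ x < 290; integers 176 through 289: 114 values.

114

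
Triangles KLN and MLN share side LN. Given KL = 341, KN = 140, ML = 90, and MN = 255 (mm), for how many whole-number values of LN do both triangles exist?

From triangle KLN: 201 < LN < 481.
From triangle MLN: 165 < LN < 345.
Intersection: 201 < LN < 345, so integers 202 through 344: 143 values.

143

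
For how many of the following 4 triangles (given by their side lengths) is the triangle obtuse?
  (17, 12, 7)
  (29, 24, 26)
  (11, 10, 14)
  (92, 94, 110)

1

(17,12,7): 7²+12² = 193 < 289 = 17² → obtuse
(29,24,26): 24²+26² = 1252 > 841 = 29² → acute
(11,10,14): 10²+11² = 221 > 196 = 14² → acute
(92,94,110): 92²+94² = 17300 > 12100 = 110² → acute
1 of the 4 is obtuse.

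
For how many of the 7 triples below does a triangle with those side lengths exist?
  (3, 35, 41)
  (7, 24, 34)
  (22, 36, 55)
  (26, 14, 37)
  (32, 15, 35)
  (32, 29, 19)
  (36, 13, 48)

(3,35,41): 3+35 ≤ 41 → not valid
(7,24,34): 7+24 ≤ 34 → not valid
(22,36,55): 22+36 > 55 → valid
(14,26,37): 14+26 > 37 → valid
(15,32,35): 15+32 > 35 → valid
(19,29,32): 19+29 > 32 → valid
(13,36,48): 13+36 > 48 → valid
5 of the 7 triples form a triangle.

5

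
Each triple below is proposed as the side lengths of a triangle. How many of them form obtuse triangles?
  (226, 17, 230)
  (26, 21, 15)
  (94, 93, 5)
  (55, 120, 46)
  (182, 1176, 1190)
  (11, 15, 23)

(226,17,230): 17²+226² = 51365 < 52900 = 230² → obtuse
(26,21,15): 15²+21² = 666 < 676 = 26² → obtuse
(94,93,5): 5²+93² = 8674 < 8836 = 94² → obtuse
(55,120,46): 46+55 ≤ 120, not a triangle
(182,1176,1190): 182²+1176² = 1416100 = 1190² → right
(11,15,23): 11²+15² = 346 < 529 = 23² → obtuse
4 of the 6 are obtuse.

4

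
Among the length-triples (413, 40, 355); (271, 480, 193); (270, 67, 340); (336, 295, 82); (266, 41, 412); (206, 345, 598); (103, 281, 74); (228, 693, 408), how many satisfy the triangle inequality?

(40,355,413): 40+355 ≤ 413 → not valid
(193,271,480): 193+271 ≤ 480 → not valid
(67,270,340): 67+270 ≤ 340 → not valid
(82,295,336): 82+295 > 336 → valid
(41,266,412): 41+266 ≤ 412 → not valid
(206,345,598): 206+345 ≤ 598 → not valid
(74,103,281): 74+103 ≤ 281 → not valid
(228,408,693): 228+408 ≤ 693 → not valid
1 of the 8 triples forms a triangle.

1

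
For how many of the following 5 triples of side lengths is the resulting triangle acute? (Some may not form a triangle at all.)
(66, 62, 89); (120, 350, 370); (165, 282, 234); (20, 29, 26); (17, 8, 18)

4

(66,62,89): 62²+66² = 8200 > 7921 = 89² → acute
(120,350,370): 120²+350² = 136900 = 370² → right
(165,282,234): 165²+234² = 81981 > 79524 = 282² → acute
(20,29,26): 20²+26² = 1076 > 841 = 29² → acute
(17,8,18): 8²+17² = 353 > 324 = 18² → acute
4 of the 5 are acute.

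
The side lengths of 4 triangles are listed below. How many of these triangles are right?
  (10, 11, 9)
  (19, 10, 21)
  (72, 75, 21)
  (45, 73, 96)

(10,11,9): 9²+10² = 181 > 121 = 11² → acute
(19,10,21): 10²+19² = 461 > 441 = 21² → acute
(72,75,21): 21²+72² = 5625 = 75² → right
(45,73,96): 45²+73² = 7354 < 9216 = 96² → obtuse
1 of the 4 is right.

1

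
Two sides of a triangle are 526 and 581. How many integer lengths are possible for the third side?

1051

The third side lies in the open interval (55, 1107).
Integers from 56 to 1106 inclusive: 1106 − 56 + 1 = 1051.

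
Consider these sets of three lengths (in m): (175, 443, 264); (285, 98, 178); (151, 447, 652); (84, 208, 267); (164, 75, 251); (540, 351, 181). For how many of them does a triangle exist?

1

(175,264,443): 175+264 ≤ 443 → not valid
(98,178,285): 98+178 ≤ 285 → not valid
(151,447,652): 151+447 ≤ 652 → not valid
(84,208,267): 84+208 > 267 → valid
(75,164,251): 75+164 ≤ 251 → not valid
(181,351,540): 181+351 ≤ 540 → not valid
1 of the 6 triples forms a triangle.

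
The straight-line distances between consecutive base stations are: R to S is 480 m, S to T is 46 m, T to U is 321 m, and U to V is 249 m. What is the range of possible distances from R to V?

0 ≤ RV ≤ 1096 m

The maximum is all hops collinear in one direction: 480 + 46 + 321 + 249 = 1096.
The longest hop is 480; the others sum to 616. Since 480 ≤ 616, the path can fold back on itself completely, so the minimum distance is 0.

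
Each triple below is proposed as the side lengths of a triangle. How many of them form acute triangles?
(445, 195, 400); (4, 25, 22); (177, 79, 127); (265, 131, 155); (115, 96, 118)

1

(445,195,400): 195²+400² = 198025 = 445² → right
(4,25,22): 4²+22² = 500 < 625 = 25² → obtuse
(177,79,127): 79²+127² = 22370 < 31329 = 177² → obtuse
(265,131,155): 131²+155² = 41186 < 70225 = 265² → obtuse
(115,96,118): 96²+115² = 22441 > 13924 = 118² → acute
1 of the 5 is acute.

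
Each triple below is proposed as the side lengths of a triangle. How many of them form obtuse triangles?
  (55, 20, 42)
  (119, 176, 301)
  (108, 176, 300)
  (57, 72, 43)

2

(55,20,42): 20²+42² = 2164 < 3025 = 55² → obtuse
(119,176,301): 119+176 ≤ 301, not a triangle
(108,176,300): 108+176 ≤ 300, not a triangle
(57,72,43): 43²+57² = 5098 < 5184 = 72² → obtuse
2 of the 4 are obtuse.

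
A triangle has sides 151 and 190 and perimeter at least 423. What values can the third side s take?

Triangle inequality alone gives 39 < s < 341.
The perimeter condition gives s ≥ 423 − 151 − 190 = 82.
Intersecting the two: 82 ≤ s < 341.

82 ≤ s < 341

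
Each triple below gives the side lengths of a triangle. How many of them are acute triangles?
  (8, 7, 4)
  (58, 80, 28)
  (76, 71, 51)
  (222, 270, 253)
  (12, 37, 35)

(8,7,4): 4²+7² = 65 > 64 = 8² → acute
(58,80,28): 28²+58² = 4148 < 6400 = 80² → obtuse
(76,71,51): 51²+71² = 7642 > 5776 = 76² → acute
(222,270,253): 222²+253² = 113293 > 72900 = 270² → acute
(12,37,35): 12²+35² = 1369 = 37² → right
3 of the 5 are acute.

3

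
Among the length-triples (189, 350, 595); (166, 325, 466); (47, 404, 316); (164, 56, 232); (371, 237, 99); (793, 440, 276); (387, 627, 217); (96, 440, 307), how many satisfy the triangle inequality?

1

(189,350,595): 189+350 ≤ 595 → not valid
(166,325,466): 166+325 > 466 → valid
(47,316,404): 47+316 ≤ 404 → not valid
(56,164,232): 56+164 ≤ 232 → not valid
(99,237,371): 99+237 ≤ 371 → not valid
(276,440,793): 276+440 ≤ 793 → not valid
(217,387,627): 217+387 ≤ 627 → not valid
(96,307,440): 96+307 ≤ 440 → not valid
1 of the 8 triples forms a triangle.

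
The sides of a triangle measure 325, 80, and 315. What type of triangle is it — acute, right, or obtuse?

right

Compare the square of the longest side to the sum of squares of the other two: 80² + 315² = 105625 = 325².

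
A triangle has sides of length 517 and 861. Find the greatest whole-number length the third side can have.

1377

The third side must be strictly less than 517 + 861 = 1378.
The largest integer below 1378 is 1377.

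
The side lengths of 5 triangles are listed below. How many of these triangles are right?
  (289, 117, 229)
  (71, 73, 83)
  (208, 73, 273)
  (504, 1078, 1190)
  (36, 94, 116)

1

(289,117,229): 117²+229² = 66130 < 83521 = 289² → obtuse
(71,73,83): 71²+73² = 10370 > 6889 = 83² → acute
(208,73,273): 73²+208² = 48593 < 74529 = 273² → obtuse
(504,1078,1190): 504²+1078² = 1416100 = 1190² → right
(36,94,116): 36²+94² = 10132 < 13456 = 116² → obtuse
1 of the 5 is right.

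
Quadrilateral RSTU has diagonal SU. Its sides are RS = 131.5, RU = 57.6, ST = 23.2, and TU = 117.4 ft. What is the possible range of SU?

94.2 < SU < 140.6

From triangle RSU: |131.5 − 57.6| < SU < 131.5 + 57.6, i.e. 73.9 < SU < 189.1.
From triangle TSU: 94.2 < SU < 140.6.
Both must hold, so SU lies in the intersection.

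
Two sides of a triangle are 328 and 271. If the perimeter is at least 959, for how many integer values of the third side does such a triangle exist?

239

Triangle inequality: 57 < x < 599. Perimeter ≥ 959 gives x ≥ 959 − 328 − 271 = 360.
So 360 ≤ x < 599; integers 360 through 598: 239 values.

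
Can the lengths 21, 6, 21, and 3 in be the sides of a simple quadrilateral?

A quadrilateral exists iff every side is shorter than the sum of the others — equivalently, the longest side is less than the sum of the rest.
Longest side 21 < 30 (sum of the remaining 3), so yes.

Yes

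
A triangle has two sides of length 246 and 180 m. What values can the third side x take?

66 < x < 426 (m)

By the triangle inequality, x must be less than 246 + 180 = 426 and greater than |246 − 180| = 66.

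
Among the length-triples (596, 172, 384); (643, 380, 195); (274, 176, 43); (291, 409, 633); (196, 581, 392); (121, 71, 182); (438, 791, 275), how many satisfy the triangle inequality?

(172,384,596): 172+384 ≤ 596 → not valid
(195,380,643): 195+380 ≤ 643 → not valid
(43,176,274): 43+176 ≤ 274 → not valid
(291,409,633): 291+409 > 633 → valid
(196,392,581): 196+392 > 581 → valid
(71,121,182): 71+121 > 182 → valid
(275,438,791): 275+438 ≤ 791 → not valid
3 of the 7 triples form a triangle.

3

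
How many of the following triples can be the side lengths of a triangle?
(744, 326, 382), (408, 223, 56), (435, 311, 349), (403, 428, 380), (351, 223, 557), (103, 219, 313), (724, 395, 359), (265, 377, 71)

5

(326,382,744): 326+382 ≤ 744 → not valid
(56,223,408): 56+223 ≤ 408 → not valid
(311,349,435): 311+349 > 435 → valid
(380,403,428): 380+403 > 428 → valid
(223,351,557): 223+351 > 557 → valid
(103,219,313): 103+219 > 313 → valid
(359,395,724): 359+395 > 724 → valid
(71,265,377): 71+265 ≤ 377 → not valid
5 of the 8 triples form a triangle.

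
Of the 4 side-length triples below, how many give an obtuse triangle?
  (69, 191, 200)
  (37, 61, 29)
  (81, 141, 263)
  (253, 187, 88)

2

(69,191,200): 69²+191² = 41242 > 40000 = 200² → acute
(37,61,29): 29²+37² = 2210 < 3721 = 61² → obtuse
(81,141,263): 81+141 ≤ 263, not a triangle
(253,187,88): 88²+187² = 42713 < 64009 = 253² → obtuse
2 of the 4 are obtuse.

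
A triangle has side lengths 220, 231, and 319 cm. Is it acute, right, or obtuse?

Compare the square of the longest side to the sum of squares of the other two: 220² + 231² = 101761 = 319².

right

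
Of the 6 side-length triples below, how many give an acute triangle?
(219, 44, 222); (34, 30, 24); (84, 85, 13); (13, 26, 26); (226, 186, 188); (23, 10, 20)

(219,44,222): 44²+219² = 49897 > 49284 = 222² → acute
(34,30,24): 24²+30² = 1476 > 1156 = 34² → acute
(84,85,13): 13²+84² = 7225 = 85² → right
(13,26,26): 13²+26² = 845 > 676 = 26² → acute
(226,186,188): 186²+188² = 69940 > 51076 = 226² → acute
(23,10,20): 10²+20² = 500 < 529 = 23² → obtuse
4 of the 6 are acute.

4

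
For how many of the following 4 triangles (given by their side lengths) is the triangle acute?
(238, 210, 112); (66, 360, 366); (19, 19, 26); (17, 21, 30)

(238,210,112): 112²+210² = 56644 = 238² → right
(66,360,366): 66²+360² = 133956 = 366² → right
(19,19,26): 19²+19² = 722 > 676 = 26² → acute
(17,21,30): 17²+21² = 730 < 900 = 30² → obtuse
1 of the 4 is acute.

1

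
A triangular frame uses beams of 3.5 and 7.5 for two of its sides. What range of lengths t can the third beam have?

By the triangle inequality, t must be less than 3.5 + 7.5 = 11.0 and greater than |3.5 − 7.5| = 4.0.

4.0 < t < 11.0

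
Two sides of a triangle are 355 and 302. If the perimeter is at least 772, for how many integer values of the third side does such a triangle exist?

542

Triangle inequality: 53 < x < 657. Perimeter ≥ 772 gives x ≥ 772 − 355 − 302 = 115.
So 115 ≤ x < 657; integers 115 through 656: 542 values.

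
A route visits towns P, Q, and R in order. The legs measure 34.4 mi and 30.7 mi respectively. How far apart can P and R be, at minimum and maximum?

3.7 ≤ PR ≤ 65.1 mi

By the triangle inequality, |34.4 − 30.7| ≤ PR ≤ 34.4 + 30.7.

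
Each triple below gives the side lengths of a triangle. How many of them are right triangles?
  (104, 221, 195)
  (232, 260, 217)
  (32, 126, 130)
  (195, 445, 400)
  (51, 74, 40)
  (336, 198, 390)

(104,221,195): 104²+195² = 48841 = 221² → right
(232,260,217): 217²+232² = 100913 > 67600 = 260² → acute
(32,126,130): 32²+126² = 16900 = 130² → right
(195,445,400): 195²+400² = 198025 = 445² → right
(51,74,40): 40²+51² = 4201 < 5476 = 74² → obtuse
(336,198,390): 198²+336² = 152100 = 390² → right
4 of the 6 are right.

4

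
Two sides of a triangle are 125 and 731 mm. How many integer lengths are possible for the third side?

The third side lies in the open interval (606, 856).
Integers from 607 to 855 inclusive: 855 − 607 + 1 = 249.

249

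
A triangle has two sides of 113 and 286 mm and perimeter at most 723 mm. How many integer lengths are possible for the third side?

Triangle inequality: 173 < x < 399. Perimeter ≤ 723 gives x ≤ 723 − 113 − 286 = 324.
So 173 < x ≤ 324; integers 174 through 324: 151 values.

151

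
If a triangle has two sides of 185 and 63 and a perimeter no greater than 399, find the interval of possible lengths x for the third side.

122 < x ≤ 151

Triangle inequality alone gives 122 < x < 248.
The perimeter condition gives x ≤ 399 − 185 − 63 = 151.
Intersecting the two: 122 < x ≤ 151.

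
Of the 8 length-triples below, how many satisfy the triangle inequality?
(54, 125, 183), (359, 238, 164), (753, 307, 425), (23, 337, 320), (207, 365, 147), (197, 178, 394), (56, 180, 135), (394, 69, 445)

4

(54,125,183): 54+125 ≤ 183 → not valid
(164,238,359): 164+238 > 359 → valid
(307,425,753): 307+425 ≤ 753 → not valid
(23,320,337): 23+320 > 337 → valid
(147,207,365): 147+207 ≤ 365 → not valid
(178,197,394): 178+197 ≤ 394 → not valid
(56,135,180): 56+135 > 180 → valid
(69,394,445): 69+394 > 445 → valid
4 of the 8 triples form a triangle.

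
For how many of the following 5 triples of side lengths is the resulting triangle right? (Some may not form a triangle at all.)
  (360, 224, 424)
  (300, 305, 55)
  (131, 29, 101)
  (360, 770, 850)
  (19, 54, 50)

(360,224,424): 224²+360² = 179776 = 424² → right
(300,305,55): 55²+300² = 93025 = 305² → right
(131,29,101): 29+101 ≤ 131, not a triangle
(360,770,850): 360²+770² = 722500 = 850² → right
(19,54,50): 19²+50² = 2861 < 2916 = 54² → obtuse
3 of the 5 are right.

3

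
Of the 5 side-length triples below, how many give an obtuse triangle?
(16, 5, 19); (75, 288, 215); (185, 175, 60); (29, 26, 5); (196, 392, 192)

3

(16,5,19): 5²+16² = 281 < 361 = 19² → obtuse
(75,288,215): 75²+215² = 51850 < 82944 = 288² → obtuse
(185,175,60): 60²+175² = 34225 = 185² → right
(29,26,5): 5²+26² = 701 < 841 = 29² → obtuse
(196,392,192): 192+196 ≤ 392, not a triangle
3 of the 5 are obtuse.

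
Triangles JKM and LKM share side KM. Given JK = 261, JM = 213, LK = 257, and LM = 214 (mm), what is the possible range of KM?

From triangle JKM: |261 − 213| < KM < 261 + 213, i.e. 48 < KM < 474.
From triangle LKM: 43 < KM < 471.
Both must hold, so KM lies in the intersection.

48 < KM < 471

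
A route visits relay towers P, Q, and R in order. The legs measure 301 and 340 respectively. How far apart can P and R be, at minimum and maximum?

39 ≤ PR ≤ 641

By the triangle inequality, |301 − 340| ≤ PR ≤ 301 + 340.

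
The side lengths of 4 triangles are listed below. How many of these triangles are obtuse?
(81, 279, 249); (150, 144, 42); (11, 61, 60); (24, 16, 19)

(81,279,249): 81²+249² = 68562 < 77841 = 279² → obtuse
(150,144,42): 42²+144² = 22500 = 150² → right
(11,61,60): 11²+60² = 3721 = 61² → right
(24,16,19): 16²+19² = 617 > 576 = 24² → acute
1 of the 4 is obtuse.

1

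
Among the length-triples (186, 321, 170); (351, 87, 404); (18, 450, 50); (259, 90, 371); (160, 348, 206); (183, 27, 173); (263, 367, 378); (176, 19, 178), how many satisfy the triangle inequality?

6

(170,186,321): 170+186 > 321 → valid
(87,351,404): 87+351 > 404 → valid
(18,50,450): 18+50 ≤ 450 → not valid
(90,259,371): 90+259 ≤ 371 → not valid
(160,206,348): 160+206 > 348 → valid
(27,173,183): 27+173 > 183 → valid
(263,367,378): 263+367 > 378 → valid
(19,176,178): 19+176 > 178 → valid
6 of the 8 triples form a triangle.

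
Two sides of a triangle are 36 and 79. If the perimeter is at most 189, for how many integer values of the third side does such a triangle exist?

Triangle inequality: 43 < x < 115. Perimeter ≤ 189 gives x ≤ 189 − 36 − 79 = 74.
So 43 < x ≤ 74; integers 44 through 74: 31 values.

31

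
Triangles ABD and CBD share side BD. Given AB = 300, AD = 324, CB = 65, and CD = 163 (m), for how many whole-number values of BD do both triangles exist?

129

From triangle ABD: 24 < BD < 624.
From triangle CBD: 98 < BD < 228.
Intersection: 98 < BD < 228, so integers 99 through 227: 129 values.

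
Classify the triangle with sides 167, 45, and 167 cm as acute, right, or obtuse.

acute

Compare the square of the longest side to the sum of squares of the other two: 45² + 167² = 29914 > 27889 = 167².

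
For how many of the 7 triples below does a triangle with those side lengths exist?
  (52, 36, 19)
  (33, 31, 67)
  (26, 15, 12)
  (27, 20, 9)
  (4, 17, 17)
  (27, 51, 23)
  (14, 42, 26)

4

(19,36,52): 19+36 > 52 → valid
(31,33,67): 31+33 ≤ 67 → not valid
(12,15,26): 12+15 > 26 → valid
(9,20,27): 9+20 > 27 → valid
(4,17,17): 4+17 > 17 → valid
(23,27,51): 23+27 ≤ 51 → not valid
(14,26,42): 14+26 ≤ 42 → not valid
4 of the 7 triples form a triangle.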